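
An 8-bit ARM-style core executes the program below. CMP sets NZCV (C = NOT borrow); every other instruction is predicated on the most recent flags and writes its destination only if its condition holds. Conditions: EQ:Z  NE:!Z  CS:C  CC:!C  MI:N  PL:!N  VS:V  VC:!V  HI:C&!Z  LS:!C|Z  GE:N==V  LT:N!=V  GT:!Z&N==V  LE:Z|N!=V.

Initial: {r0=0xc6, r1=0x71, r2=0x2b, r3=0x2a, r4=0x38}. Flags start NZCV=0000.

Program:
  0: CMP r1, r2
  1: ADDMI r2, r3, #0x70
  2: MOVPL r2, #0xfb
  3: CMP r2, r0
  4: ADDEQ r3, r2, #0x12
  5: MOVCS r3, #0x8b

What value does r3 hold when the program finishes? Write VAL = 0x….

VAL = 0x8b

[0] flags=0010 → (cmp)
[1] flags=0010 MI?F → skip
[2] flags=0010 PL?T → r2=0xfb
[3] flags=0010 → (cmp)
[4] flags=0010 EQ?F → skip
[5] flags=0010 CS?T → r3=0x8b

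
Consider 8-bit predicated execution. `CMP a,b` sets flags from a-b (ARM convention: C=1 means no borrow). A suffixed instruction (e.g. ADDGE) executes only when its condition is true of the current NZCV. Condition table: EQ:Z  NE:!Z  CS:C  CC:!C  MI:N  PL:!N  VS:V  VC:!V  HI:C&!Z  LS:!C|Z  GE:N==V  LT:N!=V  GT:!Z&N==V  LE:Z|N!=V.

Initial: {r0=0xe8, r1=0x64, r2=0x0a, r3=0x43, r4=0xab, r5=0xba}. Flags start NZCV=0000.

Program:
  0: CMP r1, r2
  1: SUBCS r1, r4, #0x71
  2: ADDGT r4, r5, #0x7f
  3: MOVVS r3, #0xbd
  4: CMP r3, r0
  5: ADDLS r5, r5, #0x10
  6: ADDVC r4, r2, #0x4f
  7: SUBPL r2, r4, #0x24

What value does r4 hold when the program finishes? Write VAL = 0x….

[0] flags=0010 → (cmp)
[1] flags=0010 CS?T → r1=0x3a
[2] flags=0010 GT?T → r4=0x39
[3] flags=0010 VS?F → skip
[4] flags=0000 → (cmp)
[5] flags=0000 LS?T → r5=0xca
[6] flags=0000 VC?T → r4=0x59
[7] flags=0000 PL?T → r2=0x35

VAL = 0x59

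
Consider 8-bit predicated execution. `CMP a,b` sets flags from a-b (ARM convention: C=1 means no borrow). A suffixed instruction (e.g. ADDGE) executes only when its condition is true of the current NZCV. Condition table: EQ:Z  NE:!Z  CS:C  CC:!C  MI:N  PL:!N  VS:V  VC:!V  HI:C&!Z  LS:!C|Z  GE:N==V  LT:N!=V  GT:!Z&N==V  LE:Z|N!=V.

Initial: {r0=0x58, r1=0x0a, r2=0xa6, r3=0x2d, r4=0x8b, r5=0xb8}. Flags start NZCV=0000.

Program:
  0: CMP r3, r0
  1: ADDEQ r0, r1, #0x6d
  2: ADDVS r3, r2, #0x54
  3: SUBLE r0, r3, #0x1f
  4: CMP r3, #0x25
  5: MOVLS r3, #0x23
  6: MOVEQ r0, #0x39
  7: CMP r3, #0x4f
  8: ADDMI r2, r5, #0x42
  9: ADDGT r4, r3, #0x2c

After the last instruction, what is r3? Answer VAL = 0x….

VAL = 0x2d

[0] flags=1000 → (cmp)
[1] flags=1000 EQ?F → skip
[2] flags=1000 VS?F → skip
[3] flags=1000 LE?T → r0=0x0e
[4] flags=0010 → (cmp)
[5] flags=0010 LS?F → skip
[6] flags=0010 EQ?F → skip
[7] flags=1000 → (cmp)
[8] flags=1000 MI?T → r2=0xfa
[9] flags=1000 GT?F → skip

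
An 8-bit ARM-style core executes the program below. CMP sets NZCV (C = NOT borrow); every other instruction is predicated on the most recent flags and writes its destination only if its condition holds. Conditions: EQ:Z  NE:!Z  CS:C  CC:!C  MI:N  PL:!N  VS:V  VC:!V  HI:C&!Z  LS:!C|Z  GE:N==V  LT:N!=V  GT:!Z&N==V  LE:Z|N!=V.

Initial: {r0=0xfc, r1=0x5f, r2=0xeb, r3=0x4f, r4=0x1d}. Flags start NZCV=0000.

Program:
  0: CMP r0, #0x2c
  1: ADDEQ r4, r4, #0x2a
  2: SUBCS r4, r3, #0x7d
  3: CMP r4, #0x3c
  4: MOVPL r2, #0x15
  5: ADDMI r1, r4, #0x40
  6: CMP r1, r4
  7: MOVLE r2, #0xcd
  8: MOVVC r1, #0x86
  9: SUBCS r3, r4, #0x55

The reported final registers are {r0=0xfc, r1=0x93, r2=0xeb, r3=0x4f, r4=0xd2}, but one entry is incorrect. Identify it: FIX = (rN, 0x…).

FIX = (r1, 0x86)

[0] flags=1010 → (cmp)
[1] flags=1010 EQ?F → skip
[2] flags=1010 CS?T → r4=0xd2
[3] flags=1010 → (cmp)
[4] flags=1010 PL?F → skip
[5] flags=1010 MI?T → r1=0x12
[6] flags=0000 → (cmp)
[7] flags=0000 LE?F → skip
[8] flags=0000 VC?T → r1=0x86
[9] flags=0000 CS?F → skip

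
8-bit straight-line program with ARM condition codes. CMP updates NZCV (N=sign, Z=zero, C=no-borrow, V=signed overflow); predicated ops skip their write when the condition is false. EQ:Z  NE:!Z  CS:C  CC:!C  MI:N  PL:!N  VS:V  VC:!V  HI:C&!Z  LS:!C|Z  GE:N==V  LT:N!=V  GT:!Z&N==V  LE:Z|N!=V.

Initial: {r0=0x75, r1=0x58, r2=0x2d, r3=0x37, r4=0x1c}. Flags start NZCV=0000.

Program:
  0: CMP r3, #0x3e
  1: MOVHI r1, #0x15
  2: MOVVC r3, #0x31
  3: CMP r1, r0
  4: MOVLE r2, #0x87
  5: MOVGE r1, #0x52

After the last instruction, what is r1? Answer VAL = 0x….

VAL = 0x58

[0] flags=1000 → (cmp)
[1] flags=1000 HI?F → skip
[2] flags=1000 VC?T → r3=0x31
[3] flags=1000 → (cmp)
[4] flags=1000 LE?T → r2=0x87
[5] flags=1000 GE?F → skip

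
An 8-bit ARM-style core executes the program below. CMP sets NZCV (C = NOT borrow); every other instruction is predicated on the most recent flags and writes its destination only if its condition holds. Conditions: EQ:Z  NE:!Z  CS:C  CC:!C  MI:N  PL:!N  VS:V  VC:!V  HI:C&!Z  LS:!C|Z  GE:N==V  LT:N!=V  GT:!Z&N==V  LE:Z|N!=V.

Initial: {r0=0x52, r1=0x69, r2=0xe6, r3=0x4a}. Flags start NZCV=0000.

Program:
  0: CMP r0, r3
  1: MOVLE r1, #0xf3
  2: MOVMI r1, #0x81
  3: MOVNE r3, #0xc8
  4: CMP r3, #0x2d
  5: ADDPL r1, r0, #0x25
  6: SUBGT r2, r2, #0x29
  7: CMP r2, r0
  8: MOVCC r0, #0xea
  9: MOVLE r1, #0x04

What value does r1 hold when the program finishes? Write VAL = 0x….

0: ✓ CMP  NZCV=0010
1: · MOVLE
2: · MOVMI
3: ✓ MOVNE  r3←0xc8
4: ✓ CMP  NZCV=1010
5: · ADDPL
6: · SUBGT
7: ✓ CMP  NZCV=1010
8: · MOVCC
9: ✓ MOVLE  r1←0x04

VAL = 0x04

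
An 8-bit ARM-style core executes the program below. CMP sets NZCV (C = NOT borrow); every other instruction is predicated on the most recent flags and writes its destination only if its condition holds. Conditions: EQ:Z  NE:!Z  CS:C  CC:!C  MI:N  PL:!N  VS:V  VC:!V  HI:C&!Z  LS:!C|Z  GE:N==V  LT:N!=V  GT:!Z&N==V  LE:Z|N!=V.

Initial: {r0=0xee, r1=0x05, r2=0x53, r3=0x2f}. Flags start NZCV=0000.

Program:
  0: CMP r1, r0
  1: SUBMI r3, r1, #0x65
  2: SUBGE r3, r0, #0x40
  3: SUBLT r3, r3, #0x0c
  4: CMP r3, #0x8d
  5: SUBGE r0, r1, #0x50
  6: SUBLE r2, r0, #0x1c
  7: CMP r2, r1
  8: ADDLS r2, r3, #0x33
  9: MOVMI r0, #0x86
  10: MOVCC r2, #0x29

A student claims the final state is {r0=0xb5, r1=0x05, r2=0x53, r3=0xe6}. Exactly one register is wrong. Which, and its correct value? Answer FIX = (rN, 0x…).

[0] flags=0000 → (cmp)
[1] flags=0000 MI?F → skip
[2] flags=0000 GE?T → r3=0xae
[3] flags=0000 LT?F → skip
[4] flags=0010 → (cmp)
[5] flags=0010 GE?T → r0=0xb5
[6] flags=0010 LE?F → skip
[7] flags=0010 → (cmp)
[8] flags=0010 LS?F → skip
[9] flags=0010 MI?F → skip
[10] flags=0010 CC?F → skip

FIX = (r3, 0xae)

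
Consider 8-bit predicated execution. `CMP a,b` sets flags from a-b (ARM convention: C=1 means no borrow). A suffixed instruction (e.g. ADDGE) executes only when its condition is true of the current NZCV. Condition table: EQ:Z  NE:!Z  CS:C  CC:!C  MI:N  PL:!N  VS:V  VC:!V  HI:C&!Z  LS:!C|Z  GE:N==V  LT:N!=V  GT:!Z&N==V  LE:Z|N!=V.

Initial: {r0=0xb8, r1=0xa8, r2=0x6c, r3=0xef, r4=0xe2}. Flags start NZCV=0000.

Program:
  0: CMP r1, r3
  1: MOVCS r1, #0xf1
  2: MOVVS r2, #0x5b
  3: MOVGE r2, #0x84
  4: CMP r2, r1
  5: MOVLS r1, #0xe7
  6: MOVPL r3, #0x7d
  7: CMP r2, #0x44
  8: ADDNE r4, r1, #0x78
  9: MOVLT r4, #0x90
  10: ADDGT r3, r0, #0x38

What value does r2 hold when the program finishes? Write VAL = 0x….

0: ✓ CMP  NZCV=1000
1: · MOVCS
2: · MOVVS
3: · MOVGE
4: ✓ CMP  NZCV=1001
5: ✓ MOVLS  r1←0xe7
6: · MOVPL
7: ✓ CMP  NZCV=0010
8: ✓ ADDNE  r4←0x5f
9: · MOVLT
10: ✓ ADDGT  r3←0xf0

VAL = 0x6c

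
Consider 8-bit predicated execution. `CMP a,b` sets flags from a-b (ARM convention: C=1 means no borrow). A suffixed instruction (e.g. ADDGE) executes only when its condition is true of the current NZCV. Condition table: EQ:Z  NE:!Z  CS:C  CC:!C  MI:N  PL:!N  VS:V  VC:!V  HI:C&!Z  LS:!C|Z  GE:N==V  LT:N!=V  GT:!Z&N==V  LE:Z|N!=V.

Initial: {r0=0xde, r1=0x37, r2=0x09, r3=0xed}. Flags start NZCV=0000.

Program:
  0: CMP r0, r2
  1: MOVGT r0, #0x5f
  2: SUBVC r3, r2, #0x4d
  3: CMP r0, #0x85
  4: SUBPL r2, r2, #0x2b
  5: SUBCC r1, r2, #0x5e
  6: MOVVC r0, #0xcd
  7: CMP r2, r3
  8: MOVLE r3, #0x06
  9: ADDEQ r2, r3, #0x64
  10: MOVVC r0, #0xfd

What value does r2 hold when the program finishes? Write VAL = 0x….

[0] flags=1010 → (cmp)
[1] flags=1010 GT?F → skip
[2] flags=1010 VC?T → r3=0xbc
[3] flags=0010 → (cmp)
[4] flags=0010 PL?T → r2=0xde
[5] flags=0010 CC?F → skip
[6] flags=0010 VC?T → r0=0xcd
[7] flags=0010 → (cmp)
[8] flags=0010 LE?F → skip
[9] flags=0010 EQ?F → skip
[10] flags=0010 VC?T → r0=0xfd

VAL = 0xde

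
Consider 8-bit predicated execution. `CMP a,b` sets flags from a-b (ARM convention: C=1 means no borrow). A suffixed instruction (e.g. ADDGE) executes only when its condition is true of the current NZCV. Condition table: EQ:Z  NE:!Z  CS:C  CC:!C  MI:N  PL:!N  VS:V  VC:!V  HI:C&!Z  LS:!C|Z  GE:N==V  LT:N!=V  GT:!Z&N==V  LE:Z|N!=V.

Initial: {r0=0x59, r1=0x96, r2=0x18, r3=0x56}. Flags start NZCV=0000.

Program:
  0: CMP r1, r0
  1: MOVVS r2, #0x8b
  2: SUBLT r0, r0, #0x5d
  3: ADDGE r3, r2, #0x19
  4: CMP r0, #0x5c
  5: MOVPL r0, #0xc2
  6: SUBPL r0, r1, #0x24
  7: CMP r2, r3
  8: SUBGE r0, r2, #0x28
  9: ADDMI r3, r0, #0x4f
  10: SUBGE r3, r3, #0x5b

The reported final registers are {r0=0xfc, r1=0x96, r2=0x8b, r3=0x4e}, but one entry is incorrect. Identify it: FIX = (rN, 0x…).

0: ✓ CMP  NZCV=0011
1: ✓ MOVVS  r2←0x8b
2: ✓ SUBLT  r0←0xfc
3: · ADDGE
4: ✓ CMP  NZCV=1010
5: · MOVPL
6: · SUBPL
7: ✓ CMP  NZCV=0011
8: · SUBGE
9: · ADDMI
10: · SUBGE

FIX = (r3, 0x56)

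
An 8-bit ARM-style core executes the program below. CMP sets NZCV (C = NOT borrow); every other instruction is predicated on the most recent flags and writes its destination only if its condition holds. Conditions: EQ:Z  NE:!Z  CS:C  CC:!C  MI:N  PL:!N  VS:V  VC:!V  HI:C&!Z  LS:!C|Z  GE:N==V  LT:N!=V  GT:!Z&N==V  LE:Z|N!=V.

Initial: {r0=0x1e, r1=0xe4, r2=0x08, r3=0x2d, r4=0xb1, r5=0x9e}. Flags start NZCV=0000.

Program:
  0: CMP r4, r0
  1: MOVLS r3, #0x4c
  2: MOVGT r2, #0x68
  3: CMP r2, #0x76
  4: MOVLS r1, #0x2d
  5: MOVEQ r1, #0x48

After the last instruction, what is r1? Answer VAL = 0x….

0: ✓ CMP  NZCV=1010
1: · MOVLS
2: · MOVGT
3: ✓ CMP  NZCV=1000
4: ✓ MOVLS  r1←0x2d
5: · MOVEQ

VAL = 0x2d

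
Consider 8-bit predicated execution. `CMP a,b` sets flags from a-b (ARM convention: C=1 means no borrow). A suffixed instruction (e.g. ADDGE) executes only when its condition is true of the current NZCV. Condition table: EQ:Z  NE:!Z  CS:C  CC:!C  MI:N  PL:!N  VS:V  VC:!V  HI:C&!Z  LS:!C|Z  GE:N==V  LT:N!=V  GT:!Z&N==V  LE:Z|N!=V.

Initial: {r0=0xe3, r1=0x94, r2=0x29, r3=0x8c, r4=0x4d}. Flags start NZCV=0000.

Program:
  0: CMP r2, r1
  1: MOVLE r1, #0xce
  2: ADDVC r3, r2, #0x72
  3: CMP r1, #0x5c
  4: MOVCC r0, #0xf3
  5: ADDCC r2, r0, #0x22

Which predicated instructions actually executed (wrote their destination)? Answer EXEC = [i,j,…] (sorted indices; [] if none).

0: ✓ CMP  NZCV=1001
1: · MOVLE
2: · ADDVC
3: ✓ CMP  NZCV=0011
4: · MOVCC
5: · ADDCC

EXEC = []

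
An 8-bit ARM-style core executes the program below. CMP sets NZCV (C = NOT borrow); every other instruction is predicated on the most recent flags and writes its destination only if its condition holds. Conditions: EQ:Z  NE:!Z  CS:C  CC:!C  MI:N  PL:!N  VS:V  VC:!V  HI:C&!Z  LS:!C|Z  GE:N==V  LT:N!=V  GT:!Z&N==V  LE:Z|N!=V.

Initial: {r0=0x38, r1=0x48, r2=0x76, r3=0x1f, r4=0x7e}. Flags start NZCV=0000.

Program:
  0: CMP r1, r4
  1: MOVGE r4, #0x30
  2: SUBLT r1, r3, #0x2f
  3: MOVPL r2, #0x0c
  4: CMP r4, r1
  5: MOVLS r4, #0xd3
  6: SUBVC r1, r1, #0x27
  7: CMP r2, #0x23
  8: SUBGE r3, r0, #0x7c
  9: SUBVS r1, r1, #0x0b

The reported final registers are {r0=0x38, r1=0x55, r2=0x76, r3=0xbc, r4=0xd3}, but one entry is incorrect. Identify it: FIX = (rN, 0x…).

[0] flags=1000 → (cmp)
[1] flags=1000 GE?F → skip
[2] flags=1000 LT?T → r1=0xf0
[3] flags=1000 PL?F → skip
[4] flags=1001 → (cmp)
[5] flags=1001 LS?T → r4=0xd3
[6] flags=1001 VC?F → skip
[7] flags=0010 → (cmp)
[8] flags=0010 GE?T → r3=0xbc
[9] flags=0010 VS?F → skip

FIX = (r1, 0xf0)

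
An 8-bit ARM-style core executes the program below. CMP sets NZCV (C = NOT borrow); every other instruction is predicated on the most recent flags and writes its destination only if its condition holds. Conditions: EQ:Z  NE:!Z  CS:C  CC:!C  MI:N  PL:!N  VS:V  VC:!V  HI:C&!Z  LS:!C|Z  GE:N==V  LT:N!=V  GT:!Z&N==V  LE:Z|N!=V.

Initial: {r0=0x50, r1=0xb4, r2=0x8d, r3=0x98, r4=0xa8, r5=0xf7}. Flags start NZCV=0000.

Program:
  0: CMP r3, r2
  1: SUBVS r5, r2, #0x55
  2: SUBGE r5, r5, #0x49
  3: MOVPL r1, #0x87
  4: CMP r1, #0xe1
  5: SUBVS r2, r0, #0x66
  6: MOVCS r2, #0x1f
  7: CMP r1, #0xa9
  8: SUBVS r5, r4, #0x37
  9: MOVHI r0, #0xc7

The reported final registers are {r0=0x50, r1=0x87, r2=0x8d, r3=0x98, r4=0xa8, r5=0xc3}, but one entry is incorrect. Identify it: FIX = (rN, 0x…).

FIX = (r5, 0xae)

0: ✓ CMP  NZCV=0010
1: · SUBVS
2: ✓ SUBGE  r5←0xae
3: ✓ MOVPL  r1←0x87
4: ✓ CMP  NZCV=1000
5: · SUBVS
6: · MOVCS
7: ✓ CMP  NZCV=1000
8: · SUBVS
9: · MOVHI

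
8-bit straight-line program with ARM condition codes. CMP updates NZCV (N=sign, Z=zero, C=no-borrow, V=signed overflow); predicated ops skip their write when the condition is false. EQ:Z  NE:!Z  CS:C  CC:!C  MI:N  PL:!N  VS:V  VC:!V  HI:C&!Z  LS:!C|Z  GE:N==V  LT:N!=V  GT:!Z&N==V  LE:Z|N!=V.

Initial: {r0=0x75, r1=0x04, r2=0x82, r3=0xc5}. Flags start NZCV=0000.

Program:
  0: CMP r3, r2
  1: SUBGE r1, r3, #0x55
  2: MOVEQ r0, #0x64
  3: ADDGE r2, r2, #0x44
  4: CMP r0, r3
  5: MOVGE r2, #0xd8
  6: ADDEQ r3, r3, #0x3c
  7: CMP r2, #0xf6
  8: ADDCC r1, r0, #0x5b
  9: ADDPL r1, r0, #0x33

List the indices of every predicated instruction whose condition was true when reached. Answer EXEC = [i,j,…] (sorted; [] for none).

0: ✓ CMP  NZCV=0010
1: ✓ SUBGE  r1←0x70
2: · MOVEQ
3: ✓ ADDGE  r2←0xc6
4: ✓ CMP  NZCV=1001
5: ✓ MOVGE  r2←0xd8
6: · ADDEQ
7: ✓ CMP  NZCV=1000
8: ✓ ADDCC  r1←0xd0
9: · ADDPL

EXEC = [1,3,5,8]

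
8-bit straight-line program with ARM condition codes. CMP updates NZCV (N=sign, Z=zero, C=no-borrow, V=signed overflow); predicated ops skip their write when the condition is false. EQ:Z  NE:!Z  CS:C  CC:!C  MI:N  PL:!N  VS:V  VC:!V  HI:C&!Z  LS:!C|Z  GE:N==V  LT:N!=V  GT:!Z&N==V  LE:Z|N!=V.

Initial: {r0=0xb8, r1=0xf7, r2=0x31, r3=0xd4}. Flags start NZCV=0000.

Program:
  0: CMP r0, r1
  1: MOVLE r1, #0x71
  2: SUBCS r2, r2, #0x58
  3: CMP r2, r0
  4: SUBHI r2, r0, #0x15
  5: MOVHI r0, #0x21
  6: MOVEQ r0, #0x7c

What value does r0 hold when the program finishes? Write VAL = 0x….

[0] flags=1000 → (cmp)
[1] flags=1000 LE?T → r1=0x71
[2] flags=1000 CS?F → skip
[3] flags=0000 → (cmp)
[4] flags=0000 HI?F → skip
[5] flags=0000 HI?F → skip
[6] flags=0000 EQ?F → skip

VAL = 0xb8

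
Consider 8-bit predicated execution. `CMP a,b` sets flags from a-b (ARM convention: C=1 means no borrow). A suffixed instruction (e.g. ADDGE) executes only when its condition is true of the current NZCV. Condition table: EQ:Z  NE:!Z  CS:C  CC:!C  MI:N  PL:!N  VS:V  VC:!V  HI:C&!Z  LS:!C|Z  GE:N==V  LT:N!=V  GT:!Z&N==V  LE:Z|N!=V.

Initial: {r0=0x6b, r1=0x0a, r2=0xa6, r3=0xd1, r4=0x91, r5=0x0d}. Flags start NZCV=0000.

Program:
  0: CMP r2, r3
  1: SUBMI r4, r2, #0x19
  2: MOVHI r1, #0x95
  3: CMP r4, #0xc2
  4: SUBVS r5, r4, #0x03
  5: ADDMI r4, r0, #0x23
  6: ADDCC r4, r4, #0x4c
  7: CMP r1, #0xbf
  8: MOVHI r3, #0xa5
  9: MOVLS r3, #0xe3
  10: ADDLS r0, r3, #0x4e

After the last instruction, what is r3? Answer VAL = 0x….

VAL = 0xe3

0: ✓ CMP  NZCV=1000
1: ✓ SUBMI  r4←0x8d
2: · MOVHI
3: ✓ CMP  NZCV=1000
4: · SUBVS
5: ✓ ADDMI  r4←0x8e
6: ✓ ADDCC  r4←0xda
7: ✓ CMP  NZCV=0000
8: · MOVHI
9: ✓ MOVLS  r3←0xe3
10: ✓ ADDLS  r0←0x31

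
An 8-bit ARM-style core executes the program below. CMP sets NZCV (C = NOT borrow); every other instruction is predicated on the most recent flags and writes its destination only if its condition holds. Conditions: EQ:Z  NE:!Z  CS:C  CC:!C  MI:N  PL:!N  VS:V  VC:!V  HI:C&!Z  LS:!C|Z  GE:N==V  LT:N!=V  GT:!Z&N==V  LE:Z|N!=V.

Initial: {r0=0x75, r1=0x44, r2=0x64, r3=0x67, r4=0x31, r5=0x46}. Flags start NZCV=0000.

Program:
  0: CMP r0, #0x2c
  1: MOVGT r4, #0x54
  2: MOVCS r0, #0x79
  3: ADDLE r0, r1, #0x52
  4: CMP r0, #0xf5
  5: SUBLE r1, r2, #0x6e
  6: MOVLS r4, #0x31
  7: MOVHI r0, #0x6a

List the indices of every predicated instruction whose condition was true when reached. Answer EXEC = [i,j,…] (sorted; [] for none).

EXEC = [1,2,6]

[0] flags=0010 → (cmp)
[1] flags=0010 GT?T → r4=0x54
[2] flags=0010 CS?T → r0=0x79
[3] flags=0010 LE?F → skip
[4] flags=1001 → (cmp)
[5] flags=1001 LE?F → skip
[6] flags=1001 LS?T → r4=0x31
[7] flags=1001 HI?F → skip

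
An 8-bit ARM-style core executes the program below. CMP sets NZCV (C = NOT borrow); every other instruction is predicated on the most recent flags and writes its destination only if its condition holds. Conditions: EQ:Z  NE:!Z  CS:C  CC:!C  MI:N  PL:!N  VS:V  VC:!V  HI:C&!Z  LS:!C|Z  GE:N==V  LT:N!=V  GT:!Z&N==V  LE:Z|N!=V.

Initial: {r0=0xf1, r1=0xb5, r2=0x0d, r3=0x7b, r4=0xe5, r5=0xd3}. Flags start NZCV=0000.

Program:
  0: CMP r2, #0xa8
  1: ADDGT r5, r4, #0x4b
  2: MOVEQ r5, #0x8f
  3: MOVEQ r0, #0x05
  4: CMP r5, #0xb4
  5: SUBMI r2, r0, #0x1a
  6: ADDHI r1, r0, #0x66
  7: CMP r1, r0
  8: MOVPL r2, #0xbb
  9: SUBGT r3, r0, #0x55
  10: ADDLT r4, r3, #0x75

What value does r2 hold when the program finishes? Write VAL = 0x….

VAL = 0x0d

[0] flags=0000 → (cmp)
[1] flags=0000 GT?T → r5=0x30
[2] flags=0000 EQ?F → skip
[3] flags=0000 EQ?F → skip
[4] flags=0000 → (cmp)
[5] flags=0000 MI?F → skip
[6] flags=0000 HI?F → skip
[7] flags=1000 → (cmp)
[8] flags=1000 PL?F → skip
[9] flags=1000 GT?F → skip
[10] flags=1000 LT?T → r4=0xf0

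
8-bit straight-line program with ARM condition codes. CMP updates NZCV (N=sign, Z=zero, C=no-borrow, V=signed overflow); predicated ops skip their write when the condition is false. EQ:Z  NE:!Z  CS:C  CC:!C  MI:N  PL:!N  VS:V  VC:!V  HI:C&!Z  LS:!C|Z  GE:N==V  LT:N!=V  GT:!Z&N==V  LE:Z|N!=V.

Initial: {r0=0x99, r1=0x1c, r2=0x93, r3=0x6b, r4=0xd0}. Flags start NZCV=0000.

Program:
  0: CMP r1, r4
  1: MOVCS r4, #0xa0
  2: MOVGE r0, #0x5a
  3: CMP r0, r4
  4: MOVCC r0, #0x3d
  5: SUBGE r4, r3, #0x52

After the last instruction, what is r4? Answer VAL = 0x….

VAL = 0x19

0: ✓ CMP  NZCV=0000
1: · MOVCS
2: ✓ MOVGE  r0←0x5a
3: ✓ CMP  NZCV=1001
4: ✓ MOVCC  r0←0x3d
5: ✓ SUBGE  r4←0x19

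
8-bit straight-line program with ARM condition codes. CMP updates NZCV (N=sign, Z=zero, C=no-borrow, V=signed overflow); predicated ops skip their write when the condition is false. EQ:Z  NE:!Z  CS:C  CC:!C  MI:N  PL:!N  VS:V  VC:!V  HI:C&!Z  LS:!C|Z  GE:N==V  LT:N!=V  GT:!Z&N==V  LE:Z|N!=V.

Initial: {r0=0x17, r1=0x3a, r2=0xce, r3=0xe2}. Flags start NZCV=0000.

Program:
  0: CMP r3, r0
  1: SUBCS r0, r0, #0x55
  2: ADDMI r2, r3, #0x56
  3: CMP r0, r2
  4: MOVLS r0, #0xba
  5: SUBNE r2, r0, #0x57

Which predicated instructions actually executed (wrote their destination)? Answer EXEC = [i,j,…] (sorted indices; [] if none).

EXEC = [1,2,5]

0: ✓ CMP  NZCV=1010
1: ✓ SUBCS  r0←0xc2
2: ✓ ADDMI  r2←0x38
3: ✓ CMP  NZCV=1010
4: · MOVLS
5: ✓ SUBNE  r2←0x6b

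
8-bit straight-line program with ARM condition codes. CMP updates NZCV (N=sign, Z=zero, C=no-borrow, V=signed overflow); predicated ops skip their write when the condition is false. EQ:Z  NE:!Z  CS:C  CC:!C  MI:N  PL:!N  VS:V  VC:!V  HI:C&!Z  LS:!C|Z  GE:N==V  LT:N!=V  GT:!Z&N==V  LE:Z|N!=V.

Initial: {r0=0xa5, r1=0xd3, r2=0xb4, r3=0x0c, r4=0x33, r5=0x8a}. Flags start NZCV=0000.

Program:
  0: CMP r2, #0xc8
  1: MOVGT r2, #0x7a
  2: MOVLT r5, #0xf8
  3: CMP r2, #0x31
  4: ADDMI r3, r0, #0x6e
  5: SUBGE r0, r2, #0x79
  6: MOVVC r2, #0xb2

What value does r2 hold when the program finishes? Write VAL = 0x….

VAL = 0xb2

0: ✓ CMP  NZCV=1000
1: · MOVGT
2: ✓ MOVLT  r5←0xf8
3: ✓ CMP  NZCV=1010
4: ✓ ADDMI  r3←0x13
5: · SUBGE
6: ✓ MOVVC  r2←0xb2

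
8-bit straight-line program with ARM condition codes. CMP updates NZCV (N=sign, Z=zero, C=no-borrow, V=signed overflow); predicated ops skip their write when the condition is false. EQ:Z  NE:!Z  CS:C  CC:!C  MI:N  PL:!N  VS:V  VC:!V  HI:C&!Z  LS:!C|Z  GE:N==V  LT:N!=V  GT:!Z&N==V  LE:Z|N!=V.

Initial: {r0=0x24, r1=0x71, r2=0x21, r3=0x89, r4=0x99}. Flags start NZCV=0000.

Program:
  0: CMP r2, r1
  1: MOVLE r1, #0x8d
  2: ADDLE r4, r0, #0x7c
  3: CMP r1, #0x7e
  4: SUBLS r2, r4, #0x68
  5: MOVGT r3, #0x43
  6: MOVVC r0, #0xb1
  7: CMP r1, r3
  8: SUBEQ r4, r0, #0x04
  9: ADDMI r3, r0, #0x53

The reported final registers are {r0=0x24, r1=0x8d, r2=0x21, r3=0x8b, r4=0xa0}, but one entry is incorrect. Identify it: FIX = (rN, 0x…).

FIX = (r3, 0x89)

0: ✓ CMP  NZCV=1000
1: ✓ MOVLE  r1←0x8d
2: ✓ ADDLE  r4←0xa0
3: ✓ CMP  NZCV=0011
4: · SUBLS
5: · MOVGT
6: · MOVVC
7: ✓ CMP  NZCV=0010
8: · SUBEQ
9: · ADDMI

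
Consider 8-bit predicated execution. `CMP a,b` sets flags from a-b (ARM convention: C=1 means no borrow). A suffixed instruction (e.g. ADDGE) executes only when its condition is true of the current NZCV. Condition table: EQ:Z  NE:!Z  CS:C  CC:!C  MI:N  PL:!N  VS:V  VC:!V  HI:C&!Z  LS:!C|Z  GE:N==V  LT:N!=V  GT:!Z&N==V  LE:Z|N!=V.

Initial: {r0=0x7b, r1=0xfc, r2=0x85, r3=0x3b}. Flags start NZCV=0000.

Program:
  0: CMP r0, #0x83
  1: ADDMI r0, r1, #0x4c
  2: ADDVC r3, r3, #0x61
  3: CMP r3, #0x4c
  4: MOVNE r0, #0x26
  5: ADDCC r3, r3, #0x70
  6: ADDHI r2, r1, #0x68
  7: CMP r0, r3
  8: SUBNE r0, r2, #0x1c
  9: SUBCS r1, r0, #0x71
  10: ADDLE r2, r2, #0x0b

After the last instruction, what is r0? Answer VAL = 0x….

[0] flags=1001 → (cmp)
[1] flags=1001 MI?T → r0=0x48
[2] flags=1001 VC?F → skip
[3] flags=1000 → (cmp)
[4] flags=1000 NE?T → r0=0x26
[5] flags=1000 CC?T → r3=0xab
[6] flags=1000 HI?F → skip
[7] flags=0000 → (cmp)
[8] flags=0000 NE?T → r0=0x69
[9] flags=0000 CS?F → skip
[10] flags=0000 LE?F → skip

VAL = 0x69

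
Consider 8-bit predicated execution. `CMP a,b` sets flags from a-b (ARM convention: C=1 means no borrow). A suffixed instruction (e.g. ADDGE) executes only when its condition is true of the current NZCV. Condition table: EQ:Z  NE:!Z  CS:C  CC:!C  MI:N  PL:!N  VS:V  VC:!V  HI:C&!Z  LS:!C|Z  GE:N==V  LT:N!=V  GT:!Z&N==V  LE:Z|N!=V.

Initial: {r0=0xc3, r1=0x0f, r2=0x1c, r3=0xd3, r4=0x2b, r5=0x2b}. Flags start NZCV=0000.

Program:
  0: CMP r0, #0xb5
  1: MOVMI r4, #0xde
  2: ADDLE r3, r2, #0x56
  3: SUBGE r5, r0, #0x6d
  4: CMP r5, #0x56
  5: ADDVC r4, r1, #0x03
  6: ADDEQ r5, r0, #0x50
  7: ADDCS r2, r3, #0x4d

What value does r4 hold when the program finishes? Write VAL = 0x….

0: ✓ CMP  NZCV=0010
1: · MOVMI
2: · ADDLE
3: ✓ SUBGE  r5←0x56
4: ✓ CMP  NZCV=0110
5: ✓ ADDVC  r4←0x12
6: ✓ ADDEQ  r5←0x13
7: ✓ ADDCS  r2←0x20

VAL = 0x12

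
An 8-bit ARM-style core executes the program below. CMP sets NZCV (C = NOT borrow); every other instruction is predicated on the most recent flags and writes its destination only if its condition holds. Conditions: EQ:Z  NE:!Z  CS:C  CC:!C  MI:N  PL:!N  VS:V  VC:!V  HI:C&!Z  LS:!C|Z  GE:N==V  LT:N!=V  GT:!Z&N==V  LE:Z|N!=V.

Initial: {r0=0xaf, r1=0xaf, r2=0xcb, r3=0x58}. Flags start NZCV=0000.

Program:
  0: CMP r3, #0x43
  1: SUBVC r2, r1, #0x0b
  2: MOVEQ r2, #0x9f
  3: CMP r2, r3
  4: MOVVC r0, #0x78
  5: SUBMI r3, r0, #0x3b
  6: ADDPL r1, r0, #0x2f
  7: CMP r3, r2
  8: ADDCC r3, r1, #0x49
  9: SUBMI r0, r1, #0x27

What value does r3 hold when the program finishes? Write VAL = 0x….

[0] flags=0010 → (cmp)
[1] flags=0010 VC?T → r2=0xa4
[2] flags=0010 EQ?F → skip
[3] flags=0011 → (cmp)
[4] flags=0011 VC?F → skip
[5] flags=0011 MI?F → skip
[6] flags=0011 PL?T → r1=0xde
[7] flags=1001 → (cmp)
[8] flags=1001 CC?T → r3=0x27
[9] flags=1001 MI?T → r0=0xb7

VAL = 0x27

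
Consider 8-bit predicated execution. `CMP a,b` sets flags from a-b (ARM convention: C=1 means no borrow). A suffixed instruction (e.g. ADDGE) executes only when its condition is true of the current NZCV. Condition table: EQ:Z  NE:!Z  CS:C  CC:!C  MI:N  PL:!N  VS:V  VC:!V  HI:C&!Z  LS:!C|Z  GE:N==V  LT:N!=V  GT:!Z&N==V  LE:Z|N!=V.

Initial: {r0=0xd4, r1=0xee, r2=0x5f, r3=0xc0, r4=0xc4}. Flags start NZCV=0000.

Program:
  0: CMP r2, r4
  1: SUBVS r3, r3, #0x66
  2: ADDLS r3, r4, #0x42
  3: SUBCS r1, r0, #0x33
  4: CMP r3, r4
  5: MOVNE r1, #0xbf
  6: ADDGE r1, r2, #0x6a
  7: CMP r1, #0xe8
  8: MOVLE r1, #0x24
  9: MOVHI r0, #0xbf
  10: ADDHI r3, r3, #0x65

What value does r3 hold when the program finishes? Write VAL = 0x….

[0] flags=1001 → (cmp)
[1] flags=1001 VS?T → r3=0x5a
[2] flags=1001 LS?T → r3=0x06
[3] flags=1001 CS?F → skip
[4] flags=0000 → (cmp)
[5] flags=0000 NE?T → r1=0xbf
[6] flags=0000 GE?T → r1=0xc9
[7] flags=1000 → (cmp)
[8] flags=1000 LE?T → r1=0x24
[9] flags=1000 HI?F → skip
[10] flags=1000 HI?F → skip

VAL = 0x06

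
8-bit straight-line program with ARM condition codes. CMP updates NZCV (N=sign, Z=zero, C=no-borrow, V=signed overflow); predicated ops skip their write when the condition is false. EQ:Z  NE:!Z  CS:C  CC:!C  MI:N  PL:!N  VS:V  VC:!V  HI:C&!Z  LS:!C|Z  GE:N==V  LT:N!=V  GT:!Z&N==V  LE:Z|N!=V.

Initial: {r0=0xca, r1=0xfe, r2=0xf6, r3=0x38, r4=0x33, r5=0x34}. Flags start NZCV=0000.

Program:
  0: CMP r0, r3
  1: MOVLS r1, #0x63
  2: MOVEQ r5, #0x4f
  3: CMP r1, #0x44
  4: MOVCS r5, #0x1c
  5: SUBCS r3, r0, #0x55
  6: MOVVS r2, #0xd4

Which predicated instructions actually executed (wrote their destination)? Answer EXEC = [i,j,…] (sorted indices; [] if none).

EXEC = [4,5]

0: ✓ CMP  NZCV=1010
1: · MOVLS
2: · MOVEQ
3: ✓ CMP  NZCV=1010
4: ✓ MOVCS  r5←0x1c
5: ✓ SUBCS  r3←0x75
6: · MOVVS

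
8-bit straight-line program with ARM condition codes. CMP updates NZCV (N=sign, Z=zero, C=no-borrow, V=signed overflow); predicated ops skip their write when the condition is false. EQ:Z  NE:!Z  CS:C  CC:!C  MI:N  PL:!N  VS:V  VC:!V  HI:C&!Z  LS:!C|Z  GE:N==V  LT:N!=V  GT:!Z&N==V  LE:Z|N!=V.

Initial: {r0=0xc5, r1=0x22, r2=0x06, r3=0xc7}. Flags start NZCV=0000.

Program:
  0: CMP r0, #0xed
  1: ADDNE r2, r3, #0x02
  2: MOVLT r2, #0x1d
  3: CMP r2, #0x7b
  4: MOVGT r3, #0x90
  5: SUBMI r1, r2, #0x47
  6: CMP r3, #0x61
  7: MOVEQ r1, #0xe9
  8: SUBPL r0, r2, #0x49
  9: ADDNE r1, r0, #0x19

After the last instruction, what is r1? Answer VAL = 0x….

0: ✓ CMP  NZCV=1000
1: ✓ ADDNE  r2←0xc9
2: ✓ MOVLT  r2←0x1d
3: ✓ CMP  NZCV=1000
4: · MOVGT
5: ✓ SUBMI  r1←0xd6
6: ✓ CMP  NZCV=0011
7: · MOVEQ
8: ✓ SUBPL  r0←0xd4
9: ✓ ADDNE  r1←0xed

VAL = 0xed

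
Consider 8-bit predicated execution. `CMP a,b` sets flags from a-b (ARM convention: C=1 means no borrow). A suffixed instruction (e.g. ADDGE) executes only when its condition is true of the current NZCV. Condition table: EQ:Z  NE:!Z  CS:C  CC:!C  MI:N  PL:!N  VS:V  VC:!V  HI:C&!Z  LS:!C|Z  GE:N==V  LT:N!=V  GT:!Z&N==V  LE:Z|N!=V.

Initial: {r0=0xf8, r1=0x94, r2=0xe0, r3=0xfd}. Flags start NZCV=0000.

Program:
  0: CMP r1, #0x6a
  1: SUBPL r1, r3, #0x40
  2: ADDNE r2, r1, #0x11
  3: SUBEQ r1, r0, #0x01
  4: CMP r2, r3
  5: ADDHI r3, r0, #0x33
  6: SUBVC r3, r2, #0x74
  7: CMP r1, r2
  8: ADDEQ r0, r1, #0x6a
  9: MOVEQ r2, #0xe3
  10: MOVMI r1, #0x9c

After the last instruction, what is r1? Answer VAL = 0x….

0: ✓ CMP  NZCV=0011
1: ✓ SUBPL  r1←0xbd
2: ✓ ADDNE  r2←0xce
3: · SUBEQ
4: ✓ CMP  NZCV=1000
5: · ADDHI
6: ✓ SUBVC  r3←0x5a
7: ✓ CMP  NZCV=1000
8: · ADDEQ
9: · MOVEQ
10: ✓ MOVMI  r1←0x9c

VAL = 0x9c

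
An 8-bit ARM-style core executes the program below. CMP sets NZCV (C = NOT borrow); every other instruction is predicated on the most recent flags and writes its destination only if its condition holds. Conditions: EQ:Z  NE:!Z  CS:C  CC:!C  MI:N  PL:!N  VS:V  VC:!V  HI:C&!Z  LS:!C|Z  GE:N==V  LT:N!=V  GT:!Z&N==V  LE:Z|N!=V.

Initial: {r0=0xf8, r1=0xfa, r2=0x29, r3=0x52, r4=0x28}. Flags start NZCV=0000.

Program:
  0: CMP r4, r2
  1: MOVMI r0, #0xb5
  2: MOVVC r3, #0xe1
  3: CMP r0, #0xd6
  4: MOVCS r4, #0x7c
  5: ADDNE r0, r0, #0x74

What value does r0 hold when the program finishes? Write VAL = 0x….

0: ✓ CMP  NZCV=1000
1: ✓ MOVMI  r0←0xb5
2: ✓ MOVVC  r3←0xe1
3: ✓ CMP  NZCV=1000
4: · MOVCS
5: ✓ ADDNE  r0←0x29

VAL = 0x29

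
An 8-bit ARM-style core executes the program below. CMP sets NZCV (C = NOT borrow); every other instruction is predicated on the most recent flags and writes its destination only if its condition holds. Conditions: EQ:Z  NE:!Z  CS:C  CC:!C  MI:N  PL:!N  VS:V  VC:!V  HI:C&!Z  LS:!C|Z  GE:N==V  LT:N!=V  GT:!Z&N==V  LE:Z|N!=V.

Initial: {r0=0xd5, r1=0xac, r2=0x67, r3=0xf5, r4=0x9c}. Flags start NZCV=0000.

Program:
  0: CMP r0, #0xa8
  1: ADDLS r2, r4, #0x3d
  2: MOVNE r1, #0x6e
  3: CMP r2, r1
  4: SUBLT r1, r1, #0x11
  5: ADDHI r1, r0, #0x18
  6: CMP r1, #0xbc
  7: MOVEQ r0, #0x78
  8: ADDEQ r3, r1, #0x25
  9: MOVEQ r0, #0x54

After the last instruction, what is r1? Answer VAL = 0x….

0: ✓ CMP  NZCV=0010
1: · ADDLS
2: ✓ MOVNE  r1←0x6e
3: ✓ CMP  NZCV=1000
4: ✓ SUBLT  r1←0x5d
5: · ADDHI
6: ✓ CMP  NZCV=1001
7: · MOVEQ
8: · ADDEQ
9: · MOVEQ

VAL = 0x5d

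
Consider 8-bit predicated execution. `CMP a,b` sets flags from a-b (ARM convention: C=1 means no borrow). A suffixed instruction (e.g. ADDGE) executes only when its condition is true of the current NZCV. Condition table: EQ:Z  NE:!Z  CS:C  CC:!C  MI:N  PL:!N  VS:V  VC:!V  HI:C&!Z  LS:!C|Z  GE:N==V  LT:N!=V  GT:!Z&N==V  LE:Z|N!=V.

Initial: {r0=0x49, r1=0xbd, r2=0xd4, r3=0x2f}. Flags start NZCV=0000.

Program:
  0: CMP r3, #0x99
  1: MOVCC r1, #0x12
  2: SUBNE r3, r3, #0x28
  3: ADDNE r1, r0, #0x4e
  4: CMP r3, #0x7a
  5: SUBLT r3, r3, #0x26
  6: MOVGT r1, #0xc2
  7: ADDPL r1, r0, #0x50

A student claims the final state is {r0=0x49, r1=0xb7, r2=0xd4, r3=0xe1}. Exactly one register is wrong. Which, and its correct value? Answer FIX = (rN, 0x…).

FIX = (r1, 0x97)

0: ✓ CMP  NZCV=1001
1: ✓ MOVCC  r1←0x12
2: ✓ SUBNE  r3←0x07
3: ✓ ADDNE  r1←0x97
4: ✓ CMP  NZCV=1000
5: ✓ SUBLT  r3←0xe1
6: · MOVGT
7: · ADDPL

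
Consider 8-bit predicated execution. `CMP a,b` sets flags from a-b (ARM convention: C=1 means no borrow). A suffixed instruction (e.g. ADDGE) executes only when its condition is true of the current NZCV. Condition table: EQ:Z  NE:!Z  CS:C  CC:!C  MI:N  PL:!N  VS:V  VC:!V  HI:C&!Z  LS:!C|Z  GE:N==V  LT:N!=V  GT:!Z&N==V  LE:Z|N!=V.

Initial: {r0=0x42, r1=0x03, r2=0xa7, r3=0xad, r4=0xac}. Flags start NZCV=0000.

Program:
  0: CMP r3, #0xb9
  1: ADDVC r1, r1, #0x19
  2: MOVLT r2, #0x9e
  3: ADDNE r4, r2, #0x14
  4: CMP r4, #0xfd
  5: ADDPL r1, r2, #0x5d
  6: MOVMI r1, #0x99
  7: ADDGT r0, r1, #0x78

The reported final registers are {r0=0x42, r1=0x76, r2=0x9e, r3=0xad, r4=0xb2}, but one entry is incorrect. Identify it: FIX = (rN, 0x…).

FIX = (r1, 0x99)

[0] flags=1000 → (cmp)
[1] flags=1000 VC?T → r1=0x1c
[2] flags=1000 LT?T → r2=0x9e
[3] flags=1000 NE?T → r4=0xb2
[4] flags=1000 → (cmp)
[5] flags=1000 PL?F → skip
[6] flags=1000 MI?T → r1=0x99
[7] flags=1000 GT?F → skip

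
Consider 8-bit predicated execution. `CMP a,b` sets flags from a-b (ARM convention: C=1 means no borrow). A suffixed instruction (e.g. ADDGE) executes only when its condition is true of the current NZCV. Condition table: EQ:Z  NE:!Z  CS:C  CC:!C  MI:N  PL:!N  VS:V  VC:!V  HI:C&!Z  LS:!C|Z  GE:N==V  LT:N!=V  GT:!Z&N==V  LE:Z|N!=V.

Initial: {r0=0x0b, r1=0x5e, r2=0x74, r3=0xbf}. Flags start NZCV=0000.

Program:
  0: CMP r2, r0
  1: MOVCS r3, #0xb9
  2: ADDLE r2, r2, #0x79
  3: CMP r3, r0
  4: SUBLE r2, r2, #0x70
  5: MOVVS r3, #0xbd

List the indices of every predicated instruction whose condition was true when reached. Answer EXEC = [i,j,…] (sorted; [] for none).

0: ✓ CMP  NZCV=0010
1: ✓ MOVCS  r3←0xb9
2: · ADDLE
3: ✓ CMP  NZCV=1010
4: ✓ SUBLE  r2←0x04
5: · MOVVS

EXEC = [1,4]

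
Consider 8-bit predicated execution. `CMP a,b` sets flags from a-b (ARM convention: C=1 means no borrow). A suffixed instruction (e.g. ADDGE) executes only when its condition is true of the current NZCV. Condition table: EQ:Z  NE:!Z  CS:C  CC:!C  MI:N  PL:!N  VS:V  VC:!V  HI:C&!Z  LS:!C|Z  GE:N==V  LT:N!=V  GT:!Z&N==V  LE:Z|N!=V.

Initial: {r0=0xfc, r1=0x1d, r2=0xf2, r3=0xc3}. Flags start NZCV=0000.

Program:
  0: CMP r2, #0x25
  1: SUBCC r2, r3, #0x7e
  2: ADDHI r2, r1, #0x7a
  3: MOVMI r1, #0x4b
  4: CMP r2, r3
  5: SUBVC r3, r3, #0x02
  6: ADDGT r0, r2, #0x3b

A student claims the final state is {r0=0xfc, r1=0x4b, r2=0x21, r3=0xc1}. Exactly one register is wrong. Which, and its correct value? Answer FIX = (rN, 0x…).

[0] flags=1010 → (cmp)
[1] flags=1010 CC?F → skip
[2] flags=1010 HI?T → r2=0x97
[3] flags=1010 MI?T → r1=0x4b
[4] flags=1000 → (cmp)
[5] flags=1000 VC?T → r3=0xc1
[6] flags=1000 GT?F → skip

FIX = (r2, 0x97)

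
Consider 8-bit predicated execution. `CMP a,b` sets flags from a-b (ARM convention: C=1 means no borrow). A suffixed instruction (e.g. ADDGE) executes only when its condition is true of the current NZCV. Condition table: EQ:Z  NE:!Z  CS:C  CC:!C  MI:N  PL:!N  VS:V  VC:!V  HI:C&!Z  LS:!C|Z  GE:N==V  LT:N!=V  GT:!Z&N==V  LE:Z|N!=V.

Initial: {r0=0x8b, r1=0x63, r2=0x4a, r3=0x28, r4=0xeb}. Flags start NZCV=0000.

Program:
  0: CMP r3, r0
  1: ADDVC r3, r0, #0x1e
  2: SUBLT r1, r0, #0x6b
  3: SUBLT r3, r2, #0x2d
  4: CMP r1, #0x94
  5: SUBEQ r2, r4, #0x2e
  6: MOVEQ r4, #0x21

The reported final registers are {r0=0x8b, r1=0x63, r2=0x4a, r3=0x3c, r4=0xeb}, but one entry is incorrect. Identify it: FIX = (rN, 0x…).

FIX = (r3, 0x28)

0: ✓ CMP  NZCV=1001
1: · ADDVC
2: · SUBLT
3: · SUBLT
4: ✓ CMP  NZCV=1001
5: · SUBEQ
6: · MOVEQ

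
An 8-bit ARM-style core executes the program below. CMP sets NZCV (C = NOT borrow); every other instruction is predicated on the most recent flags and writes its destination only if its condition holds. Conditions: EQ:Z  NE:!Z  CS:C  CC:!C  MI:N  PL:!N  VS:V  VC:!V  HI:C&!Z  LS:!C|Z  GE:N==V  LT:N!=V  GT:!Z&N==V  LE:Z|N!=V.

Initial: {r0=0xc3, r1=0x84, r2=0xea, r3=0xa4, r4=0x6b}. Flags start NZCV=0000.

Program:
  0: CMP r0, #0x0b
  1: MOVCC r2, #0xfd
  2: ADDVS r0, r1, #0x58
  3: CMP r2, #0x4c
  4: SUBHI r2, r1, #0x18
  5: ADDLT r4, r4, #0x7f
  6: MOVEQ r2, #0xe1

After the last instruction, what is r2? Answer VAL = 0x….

VAL = 0x6c

0: ✓ CMP  NZCV=1010
1: · MOVCC
2: · ADDVS
3: ✓ CMP  NZCV=1010
4: ✓ SUBHI  r2←0x6c
5: ✓ ADDLT  r4←0xea
6: · MOVEQ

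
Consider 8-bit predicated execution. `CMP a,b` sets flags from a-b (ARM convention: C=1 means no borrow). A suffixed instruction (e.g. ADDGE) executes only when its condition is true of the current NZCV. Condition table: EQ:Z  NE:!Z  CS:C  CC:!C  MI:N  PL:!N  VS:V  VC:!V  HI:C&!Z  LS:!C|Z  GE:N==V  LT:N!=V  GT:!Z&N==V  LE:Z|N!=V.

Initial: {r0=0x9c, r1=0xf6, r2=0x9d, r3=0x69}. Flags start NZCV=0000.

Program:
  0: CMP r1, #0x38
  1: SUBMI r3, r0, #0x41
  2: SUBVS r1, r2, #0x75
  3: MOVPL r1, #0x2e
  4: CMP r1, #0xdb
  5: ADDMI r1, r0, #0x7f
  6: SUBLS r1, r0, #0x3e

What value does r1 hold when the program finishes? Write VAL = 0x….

[0] flags=1010 → (cmp)
[1] flags=1010 MI?T → r3=0x5b
[2] flags=1010 VS?F → skip
[3] flags=1010 PL?F → skip
[4] flags=0010 → (cmp)
[5] flags=0010 MI?F → skip
[6] flags=0010 LS?F → skip

VAL = 0xf6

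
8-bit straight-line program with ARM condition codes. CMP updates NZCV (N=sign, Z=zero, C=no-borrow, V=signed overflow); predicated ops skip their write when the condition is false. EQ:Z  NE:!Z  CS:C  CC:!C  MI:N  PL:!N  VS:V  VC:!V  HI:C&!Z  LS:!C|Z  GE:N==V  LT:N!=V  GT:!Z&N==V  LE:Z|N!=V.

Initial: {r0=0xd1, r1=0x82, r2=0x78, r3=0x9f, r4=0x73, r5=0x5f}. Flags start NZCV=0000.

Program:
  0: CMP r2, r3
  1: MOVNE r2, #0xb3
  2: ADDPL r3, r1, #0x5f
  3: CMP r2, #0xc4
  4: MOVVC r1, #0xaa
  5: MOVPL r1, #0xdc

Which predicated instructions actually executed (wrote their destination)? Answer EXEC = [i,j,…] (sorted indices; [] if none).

[0] flags=1001 → (cmp)
[1] flags=1001 NE?T → r2=0xb3
[2] flags=1001 PL?F → skip
[3] flags=1000 → (cmp)
[4] flags=1000 VC?T → r1=0xaa
[5] flags=1000 PL?F → skip

EXEC = [1,4]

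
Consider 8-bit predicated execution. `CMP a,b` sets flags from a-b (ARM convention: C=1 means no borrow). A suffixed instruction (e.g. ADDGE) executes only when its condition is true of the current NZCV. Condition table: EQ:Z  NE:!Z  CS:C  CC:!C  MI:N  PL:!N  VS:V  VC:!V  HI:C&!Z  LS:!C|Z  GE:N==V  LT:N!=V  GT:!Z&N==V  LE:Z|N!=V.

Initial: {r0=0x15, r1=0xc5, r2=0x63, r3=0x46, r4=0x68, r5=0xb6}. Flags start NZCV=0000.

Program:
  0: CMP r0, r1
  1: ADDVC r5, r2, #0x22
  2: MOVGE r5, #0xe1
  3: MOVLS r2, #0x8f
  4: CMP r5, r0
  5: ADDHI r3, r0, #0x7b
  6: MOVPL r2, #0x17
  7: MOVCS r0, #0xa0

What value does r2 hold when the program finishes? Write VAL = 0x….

VAL = 0x8f

0: ✓ CMP  NZCV=0000
1: ✓ ADDVC  r5←0x85
2: ✓ MOVGE  r5←0xe1
3: ✓ MOVLS  r2←0x8f
4: ✓ CMP  NZCV=1010
5: ✓ ADDHI  r3←0x90
6: · MOVPL
7: ✓ MOVCS  r0←0xa0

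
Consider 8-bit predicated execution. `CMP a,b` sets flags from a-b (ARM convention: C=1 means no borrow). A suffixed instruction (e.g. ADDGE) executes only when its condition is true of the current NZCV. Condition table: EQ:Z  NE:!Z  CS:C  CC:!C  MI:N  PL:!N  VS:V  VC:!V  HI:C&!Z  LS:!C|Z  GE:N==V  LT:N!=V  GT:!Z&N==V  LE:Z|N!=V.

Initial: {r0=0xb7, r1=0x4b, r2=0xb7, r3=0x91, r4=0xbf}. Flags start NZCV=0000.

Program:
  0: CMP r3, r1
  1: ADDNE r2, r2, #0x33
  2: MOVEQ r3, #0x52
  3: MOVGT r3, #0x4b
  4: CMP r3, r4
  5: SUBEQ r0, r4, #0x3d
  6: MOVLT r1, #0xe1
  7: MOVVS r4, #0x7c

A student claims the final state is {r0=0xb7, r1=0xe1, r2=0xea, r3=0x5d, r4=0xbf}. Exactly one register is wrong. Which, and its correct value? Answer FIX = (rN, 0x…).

0: ✓ CMP  NZCV=0011
1: ✓ ADDNE  r2←0xea
2: · MOVEQ
3: · MOVGT
4: ✓ CMP  NZCV=1000
5: · SUBEQ
6: ✓ MOVLT  r1←0xe1
7: · MOVVS

FIX = (r3, 0x91)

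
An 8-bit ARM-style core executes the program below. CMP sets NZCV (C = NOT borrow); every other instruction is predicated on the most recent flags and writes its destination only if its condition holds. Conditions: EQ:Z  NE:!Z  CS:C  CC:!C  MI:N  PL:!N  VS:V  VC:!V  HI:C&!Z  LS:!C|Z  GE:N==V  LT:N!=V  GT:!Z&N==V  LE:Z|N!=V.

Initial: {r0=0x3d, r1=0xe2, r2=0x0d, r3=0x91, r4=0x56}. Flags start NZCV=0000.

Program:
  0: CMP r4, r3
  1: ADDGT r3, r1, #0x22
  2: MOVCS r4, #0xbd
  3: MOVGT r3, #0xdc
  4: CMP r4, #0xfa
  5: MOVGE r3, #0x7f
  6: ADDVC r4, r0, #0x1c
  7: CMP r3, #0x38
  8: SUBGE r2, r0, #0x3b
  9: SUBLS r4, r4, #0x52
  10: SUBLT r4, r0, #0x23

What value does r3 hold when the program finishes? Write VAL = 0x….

0: ✓ CMP  NZCV=1001
1: ✓ ADDGT  r3←0x04
2: · MOVCS
3: ✓ MOVGT  r3←0xdc
4: ✓ CMP  NZCV=0000
5: ✓ MOVGE  r3←0x7f
6: ✓ ADDVC  r4←0x59
7: ✓ CMP  NZCV=0010
8: ✓ SUBGE  r2←0x02
9: · SUBLS
10: · SUBLT

VAL = 0x7f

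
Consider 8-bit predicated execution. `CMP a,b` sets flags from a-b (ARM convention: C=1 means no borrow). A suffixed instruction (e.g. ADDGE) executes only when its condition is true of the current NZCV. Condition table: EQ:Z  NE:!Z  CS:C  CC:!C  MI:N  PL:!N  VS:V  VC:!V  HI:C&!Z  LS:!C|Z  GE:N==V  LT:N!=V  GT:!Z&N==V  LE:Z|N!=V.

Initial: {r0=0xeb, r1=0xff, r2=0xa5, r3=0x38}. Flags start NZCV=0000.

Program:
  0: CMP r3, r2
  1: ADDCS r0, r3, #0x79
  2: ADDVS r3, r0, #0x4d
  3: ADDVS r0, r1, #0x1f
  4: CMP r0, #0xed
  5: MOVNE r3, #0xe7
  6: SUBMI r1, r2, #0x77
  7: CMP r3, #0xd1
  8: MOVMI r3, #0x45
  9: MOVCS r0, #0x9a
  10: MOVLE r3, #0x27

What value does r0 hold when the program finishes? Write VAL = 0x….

VAL = 0x9a

[0] flags=1001 → (cmp)
[1] flags=1001 CS?F → skip
[2] flags=1001 VS?T → r3=0x38
[3] flags=1001 VS?T → r0=0x1e
[4] flags=0000 → (cmp)
[5] flags=0000 NE?T → r3=0xe7
[6] flags=0000 MI?F → skip
[7] flags=0010 → (cmp)
[8] flags=0010 MI?F → skip
[9] flags=0010 CS?T → r0=0x9a
[10] flags=0010 LE?F → skip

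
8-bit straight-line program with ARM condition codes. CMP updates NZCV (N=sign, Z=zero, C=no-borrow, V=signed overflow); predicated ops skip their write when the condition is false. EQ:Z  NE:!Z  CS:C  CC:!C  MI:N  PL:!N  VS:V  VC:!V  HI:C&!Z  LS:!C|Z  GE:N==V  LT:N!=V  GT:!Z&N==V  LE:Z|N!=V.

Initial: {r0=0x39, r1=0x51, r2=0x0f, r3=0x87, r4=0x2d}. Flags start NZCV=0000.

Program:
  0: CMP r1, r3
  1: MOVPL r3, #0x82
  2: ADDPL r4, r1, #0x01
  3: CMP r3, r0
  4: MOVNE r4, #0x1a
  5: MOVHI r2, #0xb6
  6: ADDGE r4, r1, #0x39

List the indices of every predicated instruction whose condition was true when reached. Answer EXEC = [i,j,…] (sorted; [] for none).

EXEC = [4,5]

[0] flags=1001 → (cmp)
[1] flags=1001 PL?F → skip
[2] flags=1001 PL?F → skip
[3] flags=0011 → (cmp)
[4] flags=0011 NE?T → r4=0x1a
[5] flags=0011 HI?T → r2=0xb6
[6] flags=0011 GE?F → skip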